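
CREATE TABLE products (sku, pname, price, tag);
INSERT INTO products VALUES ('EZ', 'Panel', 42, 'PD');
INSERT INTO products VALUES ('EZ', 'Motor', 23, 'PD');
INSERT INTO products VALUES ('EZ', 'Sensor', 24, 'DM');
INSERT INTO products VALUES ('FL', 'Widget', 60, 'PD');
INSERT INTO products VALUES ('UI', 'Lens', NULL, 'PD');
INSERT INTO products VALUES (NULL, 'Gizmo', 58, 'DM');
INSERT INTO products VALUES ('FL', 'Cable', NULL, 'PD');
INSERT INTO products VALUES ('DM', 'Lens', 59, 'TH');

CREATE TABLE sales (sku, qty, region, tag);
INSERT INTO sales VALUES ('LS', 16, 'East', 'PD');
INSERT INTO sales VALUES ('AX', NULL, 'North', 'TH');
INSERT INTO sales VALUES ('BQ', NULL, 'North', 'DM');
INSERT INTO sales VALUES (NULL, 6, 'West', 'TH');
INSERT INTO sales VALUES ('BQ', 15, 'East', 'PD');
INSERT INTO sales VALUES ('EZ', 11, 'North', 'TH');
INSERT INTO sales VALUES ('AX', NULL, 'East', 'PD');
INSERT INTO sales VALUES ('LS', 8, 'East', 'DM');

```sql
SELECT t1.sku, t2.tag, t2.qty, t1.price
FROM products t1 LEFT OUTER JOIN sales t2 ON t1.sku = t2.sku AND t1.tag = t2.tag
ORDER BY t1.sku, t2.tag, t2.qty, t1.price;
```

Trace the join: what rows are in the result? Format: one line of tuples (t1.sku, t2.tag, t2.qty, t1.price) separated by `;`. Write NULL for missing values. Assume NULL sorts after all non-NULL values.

LEFT JOIN keeps every row from `products`; unmatched rows get NULL for `sales`'s columns.
Matching on t1.sku = t2.sku AND t1.tag = t2.tag. A NULL in a compared column never satisfies the condition.
Matched pairs: 0; unmatched t1 rows kept: 8.

(DM, NULL, NULL, 59); (EZ, NULL, NULL, 23); (EZ, NULL, NULL, 24); (EZ, NULL, NULL, 42); (FL, NULL, NULL, 60); (FL, NULL, NULL, NULL); (UI, NULL, NULL, NULL); (NULL, NULL, NULL, 58)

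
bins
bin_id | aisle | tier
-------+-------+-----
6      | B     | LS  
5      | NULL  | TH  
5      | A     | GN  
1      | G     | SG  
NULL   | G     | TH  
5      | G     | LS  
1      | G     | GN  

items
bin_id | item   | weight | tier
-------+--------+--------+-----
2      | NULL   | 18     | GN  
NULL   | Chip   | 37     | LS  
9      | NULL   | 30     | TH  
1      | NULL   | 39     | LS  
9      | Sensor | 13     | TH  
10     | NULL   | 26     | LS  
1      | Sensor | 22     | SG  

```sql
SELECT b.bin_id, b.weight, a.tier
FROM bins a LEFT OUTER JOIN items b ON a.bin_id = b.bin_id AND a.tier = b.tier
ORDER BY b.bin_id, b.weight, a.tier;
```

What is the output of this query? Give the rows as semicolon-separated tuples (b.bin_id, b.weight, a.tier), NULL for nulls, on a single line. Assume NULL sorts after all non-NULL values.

LEFT JOIN keeps every row from `bins`; unmatched rows get NULL for `items`'s columns.
Matching on a.bin_id = b.bin_id AND a.tier = b.tier. A NULL in a compared column never satisfies the condition.
- a (bin_id=6, tier=LS) has no partner → padded with NULL.
- a (bin_id=5, tier=TH) has no partner → padded with NULL.
- a (bin_id=5, tier=GN) has no partner → padded with NULL.
- a (bin_id=1, tier=SG) pairs with 1 row(s) of b.
- a (bin_id=NULL, tier=TH) has no partner → padded with NULL.
- a (bin_id=5, tier=LS) has no partner → padded with NULL.
- a (bin_id=1, tier=GN) has no partner → padded with NULL.
After projecting and ordering:
b.bin_id | b.weight | a.tier
1 | 22 | SG
NULL | NULL | GN
NULL | NULL | GN
NULL | NULL | LS
NULL | NULL | LS
NULL | NULL | TH
NULL | NULL | TH

(1, 22, SG); (NULL, NULL, GN); (NULL, NULL, GN); (NULL, NULL, LS); (NULL, NULL, LS); (NULL, NULL, TH); (NULL, NULL, TH)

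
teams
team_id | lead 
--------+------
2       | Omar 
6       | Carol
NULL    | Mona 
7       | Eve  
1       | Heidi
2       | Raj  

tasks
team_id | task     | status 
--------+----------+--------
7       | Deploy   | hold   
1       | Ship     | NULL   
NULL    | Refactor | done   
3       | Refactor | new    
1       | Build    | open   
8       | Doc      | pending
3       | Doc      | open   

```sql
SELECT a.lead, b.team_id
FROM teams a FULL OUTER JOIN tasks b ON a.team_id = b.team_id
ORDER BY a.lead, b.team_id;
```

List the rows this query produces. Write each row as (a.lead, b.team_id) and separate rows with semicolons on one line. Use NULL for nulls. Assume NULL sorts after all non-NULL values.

FULL OUTER JOIN keeps every row from both sides; unmatched rows get NULL for the other side's columns.
Matching on a.team_id = b.team_id. A NULL in a compared column never satisfies the condition.
- a row (team_id=2): no match → kept, b columns NULL.
- a row (team_id=6): no match → kept, b columns NULL.
- a row (team_id=NULL): no match → kept, b columns NULL.
- a row (team_id=7): matches 1 b row(s) → 1 output row(s).
- a row (team_id=1): matches 2 b row(s) → 2 output row(s).
- a row (team_id=2): no match → kept, b columns NULL.
- 4 b row(s) had no a match → kept, a columns NULL.

(Carol, NULL); (Eve, 7); (Heidi, 1); (Heidi, 1); (Mona, NULL); (Omar, NULL); (Raj, NULL); (NULL, 3); (NULL, 3); (NULL, 8); (NULL, NULL)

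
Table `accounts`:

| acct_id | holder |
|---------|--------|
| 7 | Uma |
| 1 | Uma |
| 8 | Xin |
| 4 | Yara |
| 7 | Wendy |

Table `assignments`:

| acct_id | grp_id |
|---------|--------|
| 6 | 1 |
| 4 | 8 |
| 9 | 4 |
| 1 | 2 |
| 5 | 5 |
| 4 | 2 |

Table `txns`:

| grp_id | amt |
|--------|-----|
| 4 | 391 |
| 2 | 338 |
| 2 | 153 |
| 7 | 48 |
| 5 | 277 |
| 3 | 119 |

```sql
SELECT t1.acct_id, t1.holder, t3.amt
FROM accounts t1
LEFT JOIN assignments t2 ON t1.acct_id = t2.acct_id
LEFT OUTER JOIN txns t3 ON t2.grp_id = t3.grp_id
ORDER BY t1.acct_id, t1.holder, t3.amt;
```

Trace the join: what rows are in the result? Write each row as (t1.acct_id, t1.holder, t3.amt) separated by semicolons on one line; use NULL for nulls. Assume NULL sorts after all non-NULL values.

(1, Uma, 153); (1, Uma, 338); (4, Yara, 153); (4, Yara, 338); (4, Yara, NULL); (7, Uma, NULL); (7, Wendy, NULL); (8, Xin, NULL)

Evaluate left to right. First `accounts t1 LEFT JOIN assignments t2` on acct_id: 6 row(s).
Then LEFT JOIN `txns t3` on grp_id: each of those 6 rows is kept; rows whose t2.grp_id has no match in t3 get NULL for t3's columns.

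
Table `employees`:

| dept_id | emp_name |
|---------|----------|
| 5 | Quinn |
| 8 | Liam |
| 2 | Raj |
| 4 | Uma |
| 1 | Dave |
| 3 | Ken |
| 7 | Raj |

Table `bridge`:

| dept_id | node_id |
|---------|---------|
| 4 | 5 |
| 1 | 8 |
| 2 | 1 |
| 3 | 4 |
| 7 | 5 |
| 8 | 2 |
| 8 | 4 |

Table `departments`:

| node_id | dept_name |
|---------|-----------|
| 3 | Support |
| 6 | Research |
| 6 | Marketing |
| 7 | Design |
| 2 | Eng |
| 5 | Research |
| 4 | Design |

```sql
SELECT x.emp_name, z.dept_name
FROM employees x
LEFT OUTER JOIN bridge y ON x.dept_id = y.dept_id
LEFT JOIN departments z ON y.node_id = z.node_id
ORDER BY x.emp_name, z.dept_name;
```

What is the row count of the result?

8

Step 1 — x LEFT JOIN y on dept_id → 8 row(s).
Then LEFT JOIN `departments z` on node_id: each of those 8 rows is kept; rows whose y.node_id has no match in z get NULL for z's columns.
Result: 8 row(s).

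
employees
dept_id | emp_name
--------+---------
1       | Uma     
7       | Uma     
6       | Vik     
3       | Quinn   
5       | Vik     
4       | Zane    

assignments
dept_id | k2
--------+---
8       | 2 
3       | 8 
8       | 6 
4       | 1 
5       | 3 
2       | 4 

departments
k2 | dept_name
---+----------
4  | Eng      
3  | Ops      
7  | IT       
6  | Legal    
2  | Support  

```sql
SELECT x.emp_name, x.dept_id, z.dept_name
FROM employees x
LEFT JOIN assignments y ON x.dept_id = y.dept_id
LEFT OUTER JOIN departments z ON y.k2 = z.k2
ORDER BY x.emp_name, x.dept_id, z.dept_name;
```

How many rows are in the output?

Evaluate left to right. First `employees x LEFT JOIN assignments y` on dept_id: 6 row(s).
Then LEFT JOIN `departments z` on k2: each of those 6 rows is kept; rows whose y.k2 has no match in z get NULL for z's columns.
Result: 6 row(s).

6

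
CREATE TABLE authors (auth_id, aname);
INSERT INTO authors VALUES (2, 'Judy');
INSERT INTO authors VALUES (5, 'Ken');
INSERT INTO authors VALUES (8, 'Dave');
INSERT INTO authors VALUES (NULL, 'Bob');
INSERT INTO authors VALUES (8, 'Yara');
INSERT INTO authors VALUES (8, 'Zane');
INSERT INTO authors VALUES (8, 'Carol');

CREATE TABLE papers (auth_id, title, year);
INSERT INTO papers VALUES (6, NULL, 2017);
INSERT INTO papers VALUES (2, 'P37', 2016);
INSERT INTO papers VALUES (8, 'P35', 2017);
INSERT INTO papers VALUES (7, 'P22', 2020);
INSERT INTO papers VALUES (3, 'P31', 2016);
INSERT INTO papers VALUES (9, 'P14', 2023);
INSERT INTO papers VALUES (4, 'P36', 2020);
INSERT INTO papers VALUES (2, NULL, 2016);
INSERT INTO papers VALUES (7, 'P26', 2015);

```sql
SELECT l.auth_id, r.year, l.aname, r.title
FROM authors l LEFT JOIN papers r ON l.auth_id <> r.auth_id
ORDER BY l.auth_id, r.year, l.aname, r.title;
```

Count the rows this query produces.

LEFT JOIN keeps every row from `authors`; unmatched rows get NULL for `papers`'s columns.
Matching on l.auth_id <> r.auth_id. A NULL in a compared column never satisfies the condition.
- auth_id=2: 7 matching r row(s), so 7 row(s) emitted.
- auth_id=5: 9 matching r row(s), so 9 row(s) emitted.
- auth_id=8: 8 matching r row(s), so 8 row(s) emitted.
- auth_id=NULL: no r row matches, row kept with r columns NULL.
- auth_id=8: 8 matching r row(s), so 8 row(s) emitted.
- auth_id=8: 8 matching r row(s), so 8 row(s) emitted.
- auth_id=8: 8 matching r row(s), so 8 row(s) emitted.
Total: 48 matched + 1 padded = 49 rows.

49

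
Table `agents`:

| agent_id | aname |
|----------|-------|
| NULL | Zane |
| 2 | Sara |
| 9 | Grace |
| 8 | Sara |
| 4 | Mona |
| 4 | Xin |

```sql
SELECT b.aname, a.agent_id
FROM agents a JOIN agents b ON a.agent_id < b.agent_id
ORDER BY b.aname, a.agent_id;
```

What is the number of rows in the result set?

INNER JOIN keeps only pairs where the ON condition holds.
Matching on a.agent_id < b.agent_id. A NULL in a compared column never satisfies the condition.
- a (agent_id=NULL) has no partner → excluded.
- a (agent_id=2) pairs with 4 row(s) of b.
- a (agent_id=9) has no partner → excluded.
- a (agent_id=8) pairs with 1 row(s) of b.
- a (agent_id=4) pairs with 2 row(s) of b.
- a (agent_id=4) pairs with 2 row(s) of b.
Total: 9 rows.

9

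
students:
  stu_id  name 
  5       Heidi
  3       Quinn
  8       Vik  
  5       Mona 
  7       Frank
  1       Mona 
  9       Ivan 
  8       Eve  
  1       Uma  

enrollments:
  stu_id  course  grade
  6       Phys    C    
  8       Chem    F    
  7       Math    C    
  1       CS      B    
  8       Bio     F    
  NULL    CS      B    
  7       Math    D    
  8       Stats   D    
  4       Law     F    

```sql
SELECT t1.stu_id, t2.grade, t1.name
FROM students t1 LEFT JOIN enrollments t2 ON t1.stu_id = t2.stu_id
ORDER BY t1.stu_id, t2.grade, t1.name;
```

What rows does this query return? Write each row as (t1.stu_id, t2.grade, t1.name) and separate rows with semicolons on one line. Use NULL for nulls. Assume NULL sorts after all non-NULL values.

(1, B, Mona); (1, B, Uma); (3, NULL, Quinn); (5, NULL, Heidi); (5, NULL, Mona); (7, C, Frank); (7, D, Frank); (8, D, Eve); (8, D, Vik); (8, F, Eve); (8, F, Eve); (8, F, Vik); (8, F, Vik); (9, NULL, Ivan)

LEFT JOIN keeps every row from `students`; unmatched rows get NULL for `enrollments`'s columns.
Matching on t1.stu_id = t2.stu_id. A NULL in a compared column never satisfies the condition.
- stu_id=5: no t2 row matches, row kept with t2 columns NULL.
- stu_id=3: no t2 row matches, row kept with t2 columns NULL.
- stu_id=8: 3 matching t2 row(s), so 3 row(s) emitted.
- stu_id=5: no t2 row matches, row kept with t2 columns NULL.
- stu_id=7: 2 matching t2 row(s), so 2 row(s) emitted.
- stu_id=1: 1 matching t2 row(s), so 1 row(s) emitted.
- stu_id=9: no t2 row matches, row kept with t2 columns NULL.
- stu_id=8: 3 matching t2 row(s), so 3 row(s) emitted.
- stu_id=1: 1 matching t2 row(s), so 1 row(s) emitted.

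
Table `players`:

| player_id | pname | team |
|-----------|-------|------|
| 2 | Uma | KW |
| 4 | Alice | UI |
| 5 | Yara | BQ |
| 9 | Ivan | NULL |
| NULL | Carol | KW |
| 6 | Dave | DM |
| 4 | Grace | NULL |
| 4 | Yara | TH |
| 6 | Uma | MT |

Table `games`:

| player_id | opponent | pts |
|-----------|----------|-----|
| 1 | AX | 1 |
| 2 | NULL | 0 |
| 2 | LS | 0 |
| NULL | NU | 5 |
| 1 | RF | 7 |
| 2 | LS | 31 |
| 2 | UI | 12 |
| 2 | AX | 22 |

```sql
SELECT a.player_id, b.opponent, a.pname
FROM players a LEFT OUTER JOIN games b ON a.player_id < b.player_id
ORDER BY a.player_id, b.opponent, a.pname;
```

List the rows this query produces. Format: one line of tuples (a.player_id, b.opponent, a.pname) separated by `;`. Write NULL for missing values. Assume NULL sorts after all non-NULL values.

(2, NULL, Uma); (4, NULL, Alice); (4, NULL, Grace); (4, NULL, Yara); (5, NULL, Yara); (6, NULL, Dave); (6, NULL, Uma); (9, NULL, Ivan); (NULL, NULL, Carol)

LEFT JOIN keeps every row from `players`; unmatched rows get NULL for `games`'s columns.
Matching on a.player_id < b.player_id. A NULL in a compared column never satisfies the condition.
Matched pairs: 0; unmatched a rows kept: 9.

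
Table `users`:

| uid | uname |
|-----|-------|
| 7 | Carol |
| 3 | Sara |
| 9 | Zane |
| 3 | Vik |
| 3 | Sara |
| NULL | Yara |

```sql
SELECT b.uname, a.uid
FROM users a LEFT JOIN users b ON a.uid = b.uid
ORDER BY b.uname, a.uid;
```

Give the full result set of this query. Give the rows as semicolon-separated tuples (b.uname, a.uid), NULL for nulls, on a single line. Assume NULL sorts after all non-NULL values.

(Carol, 7); (Sara, 3); (Sara, 3); (Sara, 3); (Sara, 3); (Sara, 3); (Sara, 3); (Vik, 3); (Vik, 3); (Vik, 3); (Zane, 9); (NULL, NULL)

LEFT JOIN keeps every row from `users a`; unmatched rows get NULL for `users b`'s columns.
Matching on a.uid = b.uid. A NULL in a compared column never satisfies the condition.
- a row (uid=7): matches 1 b row(s) → 1 output row(s).
- a row (uid=3): matches 3 b row(s) → 3 output row(s).
- a row (uid=9): matches 1 b row(s) → 1 output row(s).
- a row (uid=3): matches 3 b row(s) → 3 output row(s).
- a row (uid=3): matches 3 b row(s) → 3 output row(s).
- a row (uid=NULL): no match → kept, b columns NULL.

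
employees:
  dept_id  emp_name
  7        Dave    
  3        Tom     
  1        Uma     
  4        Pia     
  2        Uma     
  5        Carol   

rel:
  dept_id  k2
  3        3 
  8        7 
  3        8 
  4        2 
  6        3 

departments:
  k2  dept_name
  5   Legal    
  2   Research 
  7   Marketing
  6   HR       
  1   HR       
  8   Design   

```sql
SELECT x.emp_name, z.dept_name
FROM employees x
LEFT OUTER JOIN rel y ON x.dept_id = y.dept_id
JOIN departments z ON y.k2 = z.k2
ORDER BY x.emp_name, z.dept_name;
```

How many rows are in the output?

Joins associate left-to-right: employees LEFT JOIN rel on dept_id gives 7 intermediate row(s).
Then INNER JOIN `departments z` on k2: keep only rows whose y.k2 appears in z.
Result: 2 row(s).

2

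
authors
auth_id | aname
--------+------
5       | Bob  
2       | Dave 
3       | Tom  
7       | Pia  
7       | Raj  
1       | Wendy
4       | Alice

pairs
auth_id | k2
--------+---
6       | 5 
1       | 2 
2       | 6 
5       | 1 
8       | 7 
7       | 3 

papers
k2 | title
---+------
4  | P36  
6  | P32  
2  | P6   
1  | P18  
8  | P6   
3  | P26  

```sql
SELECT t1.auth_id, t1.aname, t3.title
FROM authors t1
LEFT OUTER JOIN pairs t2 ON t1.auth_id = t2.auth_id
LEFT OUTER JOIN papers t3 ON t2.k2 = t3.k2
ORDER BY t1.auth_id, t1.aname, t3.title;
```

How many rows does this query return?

Joins associate left-to-right: authors LEFT JOIN pairs on auth_id gives 7 intermediate row(s).
Then LEFT JOIN `papers t3` on k2: each of those 7 rows is kept; rows whose t2.k2 has no match in t3 get NULL for t3's columns.
Result: 7 row(s).

7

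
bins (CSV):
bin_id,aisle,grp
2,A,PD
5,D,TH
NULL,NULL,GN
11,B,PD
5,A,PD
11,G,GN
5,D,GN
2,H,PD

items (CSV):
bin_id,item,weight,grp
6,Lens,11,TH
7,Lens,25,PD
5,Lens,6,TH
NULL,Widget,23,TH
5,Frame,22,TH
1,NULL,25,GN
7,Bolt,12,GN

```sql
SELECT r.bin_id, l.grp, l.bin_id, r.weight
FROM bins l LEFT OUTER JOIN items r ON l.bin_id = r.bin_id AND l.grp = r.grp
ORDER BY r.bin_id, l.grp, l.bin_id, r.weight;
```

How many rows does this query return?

LEFT JOIN keeps every row from `bins`; unmatched rows get NULL for `items`'s columns.
Matching on l.bin_id = r.bin_id AND l.grp = r.grp. A NULL in a compared column never satisfies the condition.
Matched pairs: 2; unmatched l rows kept: 7.
Total: 2 matched + 7 padded = 9 rows.

9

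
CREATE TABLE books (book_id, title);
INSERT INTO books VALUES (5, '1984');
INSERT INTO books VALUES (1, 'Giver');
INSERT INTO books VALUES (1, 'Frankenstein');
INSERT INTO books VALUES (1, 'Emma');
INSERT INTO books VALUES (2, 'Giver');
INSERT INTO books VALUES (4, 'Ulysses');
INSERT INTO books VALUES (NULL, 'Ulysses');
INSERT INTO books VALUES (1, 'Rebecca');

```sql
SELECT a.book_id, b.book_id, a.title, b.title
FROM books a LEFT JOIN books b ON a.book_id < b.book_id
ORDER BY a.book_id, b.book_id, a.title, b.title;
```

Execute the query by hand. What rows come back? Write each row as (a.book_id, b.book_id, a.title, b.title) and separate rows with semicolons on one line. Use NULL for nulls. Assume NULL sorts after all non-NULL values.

(1, 2, Emma, Giver); (1, 2, Frankenstein, Giver); (1, 2, Giver, Giver); (1, 2, Rebecca, Giver); (1, 4, Emma, Ulysses); (1, 4, Frankenstein, Ulysses); (1, 4, Giver, Ulysses); (1, 4, Rebecca, Ulysses); (1, 5, Emma, 1984); (1, 5, Frankenstein, 1984); (1, 5, Giver, 1984); (1, 5, Rebecca, 1984); (2, 4, Giver, Ulysses); (2, 5, Giver, 1984); (4, 5, Ulysses, 1984); (5, NULL, 1984, NULL); (NULL, NULL, Ulysses, NULL)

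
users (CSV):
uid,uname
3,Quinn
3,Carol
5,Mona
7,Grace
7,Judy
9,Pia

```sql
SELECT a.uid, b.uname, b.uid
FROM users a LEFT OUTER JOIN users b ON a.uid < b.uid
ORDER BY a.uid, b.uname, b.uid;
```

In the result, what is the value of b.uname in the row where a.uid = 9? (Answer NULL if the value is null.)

LEFT JOIN keeps every row from `users a`; unmatched rows get NULL for `users b`'s columns.
Matching on a.uid < b.uid.
- uid=3: 4 matching b row(s), so 4 row(s) emitted.
- uid=3: 4 matching b row(s), so 4 row(s) emitted.
- uid=5: 3 matching b row(s), so 3 row(s) emitted.
- uid=7: 1 matching b row(s), so 1 row(s) emitted.
- uid=7: 1 matching b row(s), so 1 row(s) emitted.
- uid=9: no b row matches, row kept with b columns NULL.

NULL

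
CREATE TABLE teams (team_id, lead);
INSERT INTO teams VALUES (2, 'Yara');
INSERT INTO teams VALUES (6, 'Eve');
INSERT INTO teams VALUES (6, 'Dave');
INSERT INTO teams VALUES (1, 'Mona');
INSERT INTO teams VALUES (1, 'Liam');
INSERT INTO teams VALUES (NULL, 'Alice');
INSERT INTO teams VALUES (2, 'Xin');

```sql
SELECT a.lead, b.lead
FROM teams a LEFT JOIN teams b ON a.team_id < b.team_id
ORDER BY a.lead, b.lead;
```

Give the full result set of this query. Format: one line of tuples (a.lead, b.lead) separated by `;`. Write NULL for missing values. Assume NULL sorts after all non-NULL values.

(Alice, NULL); (Dave, NULL); (Eve, NULL); (Liam, Dave); (Liam, Eve); (Liam, Xin); (Liam, Yara); (Mona, Dave); (Mona, Eve); (Mona, Xin); (Mona, Yara); (Xin, Dave); (Xin, Eve); (Yara, Dave); (Yara, Eve)

LEFT JOIN keeps every row from `teams a`; unmatched rows get NULL for `teams b`'s columns.
Matching on a.team_id < b.team_id. A NULL in a compared column never satisfies the condition.
Matched pairs: 12; unmatched a rows kept: 3.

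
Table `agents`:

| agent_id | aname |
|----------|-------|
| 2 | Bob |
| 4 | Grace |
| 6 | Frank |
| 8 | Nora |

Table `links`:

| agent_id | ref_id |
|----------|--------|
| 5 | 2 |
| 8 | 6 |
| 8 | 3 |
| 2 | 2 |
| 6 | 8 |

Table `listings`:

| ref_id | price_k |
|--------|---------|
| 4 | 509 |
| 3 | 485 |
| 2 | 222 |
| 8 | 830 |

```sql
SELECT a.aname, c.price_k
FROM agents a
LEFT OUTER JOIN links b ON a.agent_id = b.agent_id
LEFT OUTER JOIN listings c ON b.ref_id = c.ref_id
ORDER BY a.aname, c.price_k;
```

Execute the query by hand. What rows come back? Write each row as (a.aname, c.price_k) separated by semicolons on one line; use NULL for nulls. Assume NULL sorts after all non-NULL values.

(Bob, 222); (Frank, 830); (Grace, NULL); (Nora, 485); (Nora, NULL)

Evaluate left to right. First `agents a LEFT JOIN links b` on agent_id: 5 row(s).
Then LEFT JOIN `listings c` on ref_id: each of those 5 rows is kept; rows whose b.ref_id has no match in c get NULL for c's columns.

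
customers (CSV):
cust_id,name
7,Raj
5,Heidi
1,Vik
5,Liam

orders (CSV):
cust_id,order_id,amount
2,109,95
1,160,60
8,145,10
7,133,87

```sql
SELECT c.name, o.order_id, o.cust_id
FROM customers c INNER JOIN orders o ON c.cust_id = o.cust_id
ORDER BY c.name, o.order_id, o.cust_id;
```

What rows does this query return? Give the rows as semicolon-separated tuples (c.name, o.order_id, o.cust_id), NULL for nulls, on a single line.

(Raj, 133, 7); (Vik, 160, 1)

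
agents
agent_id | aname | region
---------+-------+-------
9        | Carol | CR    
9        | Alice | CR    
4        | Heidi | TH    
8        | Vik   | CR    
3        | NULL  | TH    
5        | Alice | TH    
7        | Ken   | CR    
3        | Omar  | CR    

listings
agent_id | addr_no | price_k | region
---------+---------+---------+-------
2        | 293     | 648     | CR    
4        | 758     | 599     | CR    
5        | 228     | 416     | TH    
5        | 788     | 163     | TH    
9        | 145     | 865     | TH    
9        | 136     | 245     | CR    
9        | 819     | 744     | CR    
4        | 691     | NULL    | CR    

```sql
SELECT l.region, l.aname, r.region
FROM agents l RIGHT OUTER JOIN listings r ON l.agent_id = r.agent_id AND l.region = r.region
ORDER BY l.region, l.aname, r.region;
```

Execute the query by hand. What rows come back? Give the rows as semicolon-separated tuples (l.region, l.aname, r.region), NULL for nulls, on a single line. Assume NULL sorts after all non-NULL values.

RIGHT JOIN keeps every row from `listings`; unmatched rows get NULL for `agents`'s columns.
Matching on l.agent_id = r.agent_id AND l.region = r.region.
- l (agent_id=9, region=CR) pairs with 2 row(s) of r.
- l (agent_id=9, region=CR) pairs with 2 row(s) of r.
- l (agent_id=4, region=TH) has no partner in r.
- l (agent_id=8, region=CR) has no partner in r.
- l (agent_id=3, region=TH) has no partner in r.
- l (agent_id=5, region=TH) pairs with 2 row(s) of r.
- l (agent_id=7, region=CR) has no partner in r.
- l (agent_id=3, region=CR) has no partner in r.
- 4 r row(s) had no l match → kept, l columns NULL.
After projecting and ordering:
l.region | l.aname | r.region
CR | Alice | CR
CR | Alice | CR
CR | Carol | CR
CR | Carol | CR
TH | Alice | TH
TH | Alice | TH
NULL | NULL | CR
NULL | NULL | CR
NULL | NULL | CR
NULL | NULL | TH

(CR, Alice, CR); (CR, Alice, CR); (CR, Carol, CR); (CR, Carol, CR); (TH, Alice, TH); (TH, Alice, TH); (NULL, NULL, CR); (NULL, NULL, CR); (NULL, NULL, CR); (NULL, NULL, TH)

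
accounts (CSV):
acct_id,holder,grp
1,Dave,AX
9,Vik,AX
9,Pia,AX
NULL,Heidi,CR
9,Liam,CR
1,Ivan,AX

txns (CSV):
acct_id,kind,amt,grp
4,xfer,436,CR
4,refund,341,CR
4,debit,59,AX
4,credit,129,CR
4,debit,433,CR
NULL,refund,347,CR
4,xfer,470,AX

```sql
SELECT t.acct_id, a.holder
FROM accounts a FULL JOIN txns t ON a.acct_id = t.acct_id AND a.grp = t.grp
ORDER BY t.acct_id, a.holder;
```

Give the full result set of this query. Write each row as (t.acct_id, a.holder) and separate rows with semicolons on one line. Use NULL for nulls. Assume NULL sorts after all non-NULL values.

FULL OUTER JOIN keeps every row from both sides; unmatched rows get NULL for the other side's columns.
Matching on a.acct_id = t.acct_id AND a.grp = t.grp. A NULL in a compared column never satisfies the condition.
- a (acct_id=1, grp=AX) has no partner → padded with NULL.
- a (acct_id=9, grp=AX) has no partner → padded with NULL.
- a (acct_id=9, grp=AX) has no partner → padded with NULL.
- a (acct_id=NULL, grp=CR) has no partner → padded with NULL.
- a (acct_id=9, grp=CR) has no partner → padded with NULL.
- a (acct_id=1, grp=AX) has no partner → padded with NULL.
- 7 t row(s) had no a match → kept, a columns NULL.

(4, NULL); (4, NULL); (4, NULL); (4, NULL); (4, NULL); (4, NULL); (NULL, Dave); (NULL, Heidi); (NULL, Ivan); (NULL, Liam); (NULL, Pia); (NULL, Vik); (NULL, NULL)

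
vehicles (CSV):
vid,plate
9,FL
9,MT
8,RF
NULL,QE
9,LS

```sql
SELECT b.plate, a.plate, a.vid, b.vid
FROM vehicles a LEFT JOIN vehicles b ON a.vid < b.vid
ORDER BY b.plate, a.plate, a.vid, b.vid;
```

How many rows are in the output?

LEFT JOIN keeps every row from `vehicles a`; unmatched rows get NULL for `vehicles b`'s columns.
Matching on a.vid < b.vid. A NULL in a compared column never satisfies the condition.
Matched pairs: 3; unmatched a rows kept: 4.
Total: 3 matched + 4 padded = 7 rows.

7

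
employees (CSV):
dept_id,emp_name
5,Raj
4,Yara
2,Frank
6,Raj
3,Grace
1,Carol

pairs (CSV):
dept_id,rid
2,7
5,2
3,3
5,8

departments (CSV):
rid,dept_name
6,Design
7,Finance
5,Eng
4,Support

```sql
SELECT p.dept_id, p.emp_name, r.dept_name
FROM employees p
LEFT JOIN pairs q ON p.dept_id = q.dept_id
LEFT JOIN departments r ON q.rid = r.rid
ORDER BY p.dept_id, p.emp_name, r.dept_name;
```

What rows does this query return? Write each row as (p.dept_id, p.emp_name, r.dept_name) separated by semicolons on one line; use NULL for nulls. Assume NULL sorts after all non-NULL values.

(1, Carol, NULL); (2, Frank, Finance); (3, Grace, NULL); (4, Yara, NULL); (5, Raj, NULL); (5, Raj, NULL); (6, Raj, NULL)

Evaluate left to right. First `employees p LEFT JOIN pairs q` on dept_id: 7 row(s).
Then LEFT JOIN `departments r` on rid: each of those 7 rows is kept; rows whose q.rid has no match in r get NULL for r's columns.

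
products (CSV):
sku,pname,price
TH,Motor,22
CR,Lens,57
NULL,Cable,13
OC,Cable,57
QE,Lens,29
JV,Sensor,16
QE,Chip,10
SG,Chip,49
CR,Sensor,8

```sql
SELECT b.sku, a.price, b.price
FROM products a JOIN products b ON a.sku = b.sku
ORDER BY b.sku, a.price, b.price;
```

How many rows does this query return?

INNER JOIN keeps only pairs where the ON condition holds.
Matching on a.sku = b.sku. A NULL in a compared column never satisfies the condition.
- a[0] sku=TH → 1 match(es) in b → 1 row(s).
- a[1] sku=CR → 2 match(es) in b → 2 row(s).
- a[2] sku=NULL → no match; dropped.
- a[3] sku=OC → 1 match(es) in b → 1 row(s).
- a[4] sku=QE → 2 match(es) in b → 2 row(s).
- a[5] sku=JV → 1 match(es) in b → 1 row(s).
- a[6] sku=QE → 2 match(es) in b → 2 row(s).
- a[7] sku=SG → 1 match(es) in b → 1 row(s).
- a[8] sku=CR → 2 match(es) in b → 2 row(s).
Total: 12 rows.

12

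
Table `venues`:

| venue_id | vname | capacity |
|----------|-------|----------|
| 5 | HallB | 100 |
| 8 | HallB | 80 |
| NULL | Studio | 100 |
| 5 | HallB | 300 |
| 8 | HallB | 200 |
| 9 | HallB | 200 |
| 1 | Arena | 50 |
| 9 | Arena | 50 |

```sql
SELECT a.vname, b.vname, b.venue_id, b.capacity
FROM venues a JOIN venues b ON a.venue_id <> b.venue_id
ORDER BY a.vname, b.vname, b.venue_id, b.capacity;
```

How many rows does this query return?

36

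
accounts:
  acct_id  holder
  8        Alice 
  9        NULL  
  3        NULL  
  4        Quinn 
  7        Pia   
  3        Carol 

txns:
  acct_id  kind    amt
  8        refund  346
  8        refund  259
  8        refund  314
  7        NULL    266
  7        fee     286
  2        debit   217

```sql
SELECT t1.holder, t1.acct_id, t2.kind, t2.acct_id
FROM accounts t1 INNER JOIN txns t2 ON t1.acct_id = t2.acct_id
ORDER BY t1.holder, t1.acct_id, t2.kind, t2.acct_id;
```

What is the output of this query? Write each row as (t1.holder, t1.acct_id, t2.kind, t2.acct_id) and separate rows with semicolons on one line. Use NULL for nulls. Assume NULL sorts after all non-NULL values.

INNER JOIN keeps only pairs where the ON condition holds.
Matching on t1.acct_id = t2.acct_id.
- t1[0] acct_id=8 → 3 match(es) in t2 → 3 row(s).
- t1[1] acct_id=9 → no match; dropped.
- t1[2] acct_id=3 → no match; dropped.
- t1[3] acct_id=4 → no match; dropped.
- t1[4] acct_id=7 → 2 match(es) in t2 → 2 row(s).
- t1[5] acct_id=3 → no match; dropped.
After projecting and ordering:
t1.holder | t1.acct_id | t2.kind | t2.acct_id
Alice | 8 | refund | 8
Alice | 8 | refund | 8
Alice | 8 | refund | 8
Pia | 7 | fee | 7
Pia | 7 | NULL | 7

(Alice, 8, refund, 8); (Alice, 8, refund, 8); (Alice, 8, refund, 8); (Pia, 7, fee, 7); (Pia, 7, NULL, 7)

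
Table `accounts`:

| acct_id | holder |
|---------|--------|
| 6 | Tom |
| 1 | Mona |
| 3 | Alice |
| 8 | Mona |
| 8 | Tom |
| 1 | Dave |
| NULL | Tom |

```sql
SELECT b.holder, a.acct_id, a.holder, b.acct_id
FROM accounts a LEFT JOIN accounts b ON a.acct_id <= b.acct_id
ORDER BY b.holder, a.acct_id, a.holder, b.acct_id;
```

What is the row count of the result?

24

LEFT JOIN keeps every row from `accounts a`; unmatched rows get NULL for `accounts b`'s columns.
Matching on a.acct_id <= b.acct_id. A NULL in a compared column never satisfies the condition.
- a (acct_id=6) pairs with 3 row(s) of b.
- a (acct_id=1) pairs with 6 row(s) of b.
- a (acct_id=3) pairs with 4 row(s) of b.
- a (acct_id=8) pairs with 2 row(s) of b.
- a (acct_id=8) pairs with 2 row(s) of b.
- a (acct_id=1) pairs with 6 row(s) of b.
- a (acct_id=NULL) has no partner → padded with NULL.
Total: 23 matched + 1 padded = 24 rows.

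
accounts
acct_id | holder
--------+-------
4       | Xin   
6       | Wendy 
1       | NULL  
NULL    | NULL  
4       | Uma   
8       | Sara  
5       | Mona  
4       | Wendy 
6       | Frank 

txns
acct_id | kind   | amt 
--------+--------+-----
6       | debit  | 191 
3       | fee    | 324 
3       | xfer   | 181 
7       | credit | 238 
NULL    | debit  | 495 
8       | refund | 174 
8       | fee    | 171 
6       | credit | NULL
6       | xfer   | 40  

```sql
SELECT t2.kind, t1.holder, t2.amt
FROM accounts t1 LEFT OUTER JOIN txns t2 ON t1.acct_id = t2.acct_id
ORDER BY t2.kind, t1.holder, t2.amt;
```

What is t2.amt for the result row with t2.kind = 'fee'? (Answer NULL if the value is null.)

LEFT JOIN keeps every row from `accounts`; unmatched rows get NULL for `txns`'s columns.
Matching on t1.acct_id = t2.acct_id. A NULL in a compared column never satisfies the condition.
- acct_id=4: no t2 row matches, row kept with t2 columns NULL.
- acct_id=6: 3 matching t2 row(s), so 3 row(s) emitted.
- acct_id=1: no t2 row matches, row kept with t2 columns NULL.
- acct_id=NULL: no t2 row matches, row kept with t2 columns NULL.
- acct_id=4: no t2 row matches, row kept with t2 columns NULL.
- acct_id=8: 2 matching t2 row(s), so 2 row(s) emitted.
- acct_id=5: no t2 row matches, row kept with t2 columns NULL.
- acct_id=4: no t2 row matches, row kept with t2 columns NULL.
- acct_id=6: 3 matching t2 row(s), so 3 row(s) emitted.

171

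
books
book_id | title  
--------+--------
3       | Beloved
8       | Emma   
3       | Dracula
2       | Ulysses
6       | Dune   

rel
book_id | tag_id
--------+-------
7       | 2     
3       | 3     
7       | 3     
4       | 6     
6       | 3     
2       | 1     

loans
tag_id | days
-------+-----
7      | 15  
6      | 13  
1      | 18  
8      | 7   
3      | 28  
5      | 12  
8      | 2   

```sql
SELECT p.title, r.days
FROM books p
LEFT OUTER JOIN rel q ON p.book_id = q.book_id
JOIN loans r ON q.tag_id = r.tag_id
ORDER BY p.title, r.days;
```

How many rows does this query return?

4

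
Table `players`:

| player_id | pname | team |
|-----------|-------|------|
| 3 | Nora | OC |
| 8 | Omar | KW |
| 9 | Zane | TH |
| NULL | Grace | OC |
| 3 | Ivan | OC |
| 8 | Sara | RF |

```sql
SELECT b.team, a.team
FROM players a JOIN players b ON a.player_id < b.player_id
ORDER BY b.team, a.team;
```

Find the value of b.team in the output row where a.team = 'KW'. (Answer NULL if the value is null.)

TH

INNER JOIN keeps only pairs where the ON condition holds.
Matching on a.player_id < b.player_id. A NULL in a compared column never satisfies the condition.
Matched pairs: 8.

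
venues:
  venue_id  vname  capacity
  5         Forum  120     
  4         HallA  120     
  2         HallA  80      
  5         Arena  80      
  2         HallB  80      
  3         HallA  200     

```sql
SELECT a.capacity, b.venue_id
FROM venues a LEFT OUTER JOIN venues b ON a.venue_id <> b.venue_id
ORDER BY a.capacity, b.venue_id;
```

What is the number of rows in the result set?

26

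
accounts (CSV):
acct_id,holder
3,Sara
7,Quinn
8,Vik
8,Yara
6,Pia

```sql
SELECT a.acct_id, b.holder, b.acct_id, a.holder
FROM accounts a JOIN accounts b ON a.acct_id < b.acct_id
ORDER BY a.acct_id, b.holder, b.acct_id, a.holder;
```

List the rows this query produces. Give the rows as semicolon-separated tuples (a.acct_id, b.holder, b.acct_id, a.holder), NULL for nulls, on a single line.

(3, Pia, 6, Sara); (3, Quinn, 7, Sara); (3, Vik, 8, Sara); (3, Yara, 8, Sara); (6, Quinn, 7, Pia); (6, Vik, 8, Pia); (6, Yara, 8, Pia); (7, Vik, 8, Quinn); (7, Yara, 8, Quinn)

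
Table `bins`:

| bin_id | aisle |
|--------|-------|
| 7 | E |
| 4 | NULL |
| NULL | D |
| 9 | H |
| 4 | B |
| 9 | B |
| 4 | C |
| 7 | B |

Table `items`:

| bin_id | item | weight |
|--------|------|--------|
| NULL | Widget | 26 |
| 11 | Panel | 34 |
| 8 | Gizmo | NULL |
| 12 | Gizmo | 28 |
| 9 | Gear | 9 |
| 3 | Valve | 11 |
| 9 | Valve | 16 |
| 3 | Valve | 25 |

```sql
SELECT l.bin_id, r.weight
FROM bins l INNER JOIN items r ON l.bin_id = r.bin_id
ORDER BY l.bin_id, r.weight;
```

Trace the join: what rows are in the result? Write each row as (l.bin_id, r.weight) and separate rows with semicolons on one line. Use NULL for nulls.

INNER JOIN keeps only pairs where the ON condition holds.
Matching on l.bin_id = r.bin_id. A NULL in a compared column never satisfies the condition.
- l row (bin_id=7): no match → dropped.
- l row (bin_id=4): no match → dropped.
- l row (bin_id=NULL): no match → dropped.
- l row (bin_id=9): matches 2 r row(s) → 2 output row(s).
- l row (bin_id=4): no match → dropped.
- l row (bin_id=9): matches 2 r row(s) → 2 output row(s).
- l row (bin_id=4): no match → dropped.
- l row (bin_id=7): no match → dropped.
After projecting and ordering:
l.bin_id | r.weight
9 | 9
9 | 9
9 | 16
9 | 16

(9, 9); (9, 9); (9, 16); (9, 16)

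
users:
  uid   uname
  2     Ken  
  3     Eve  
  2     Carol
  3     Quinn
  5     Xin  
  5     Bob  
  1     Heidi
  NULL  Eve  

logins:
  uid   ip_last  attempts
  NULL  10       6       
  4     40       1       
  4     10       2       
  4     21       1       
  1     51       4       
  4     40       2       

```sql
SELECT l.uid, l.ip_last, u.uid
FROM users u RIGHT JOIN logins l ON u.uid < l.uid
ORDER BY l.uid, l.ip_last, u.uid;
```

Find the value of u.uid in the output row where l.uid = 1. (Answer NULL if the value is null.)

NULL

RIGHT JOIN keeps every row from `logins`; unmatched rows get NULL for `users`'s columns.
Matching on u.uid < l.uid. A NULL in a compared column never satisfies the condition.
- u (uid=2) pairs with 4 row(s) of l.
- u (uid=3) pairs with 4 row(s) of l.
- u (uid=2) pairs with 4 row(s) of l.
- u (uid=3) pairs with 4 row(s) of l.
- u (uid=5) has no partner in l.
- u (uid=5) has no partner in l.
- u (uid=1) pairs with 4 row(s) of l.
- u (uid=NULL) has no partner in l.
- plus 2 unmatched l row(s), each kept with NULL u columns.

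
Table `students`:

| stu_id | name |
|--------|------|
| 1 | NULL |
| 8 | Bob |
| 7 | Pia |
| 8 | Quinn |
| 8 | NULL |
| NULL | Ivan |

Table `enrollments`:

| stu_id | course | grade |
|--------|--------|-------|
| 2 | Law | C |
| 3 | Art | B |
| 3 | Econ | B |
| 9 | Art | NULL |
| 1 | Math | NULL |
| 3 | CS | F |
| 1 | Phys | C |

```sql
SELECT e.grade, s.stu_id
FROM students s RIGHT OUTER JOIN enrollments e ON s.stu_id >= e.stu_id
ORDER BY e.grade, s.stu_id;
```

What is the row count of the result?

RIGHT JOIN keeps every row from `enrollments`; unmatched rows get NULL for `students`'s columns.
Matching on s.stu_id >= e.stu_id. A NULL in a compared column never satisfies the condition.
- s (stu_id=1) pairs with 2 row(s) of e.
- s (stu_id=8) pairs with 6 row(s) of e.
- s (stu_id=7) pairs with 6 row(s) of e.
- s (stu_id=8) pairs with 6 row(s) of e.
- s (stu_id=8) pairs with 6 row(s) of e.
- s (stu_id=NULL) has no partner in e.
- plus 1 unmatched e row(s), each kept with NULL s columns.
Total: 26 matched + 1 padded = 27 rows.

27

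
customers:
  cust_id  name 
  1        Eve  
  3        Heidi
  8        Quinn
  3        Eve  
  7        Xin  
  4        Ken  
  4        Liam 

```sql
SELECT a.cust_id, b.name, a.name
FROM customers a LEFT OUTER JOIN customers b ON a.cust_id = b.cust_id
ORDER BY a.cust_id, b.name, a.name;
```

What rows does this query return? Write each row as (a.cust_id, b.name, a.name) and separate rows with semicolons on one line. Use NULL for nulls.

(1, Eve, Eve); (3, Eve, Eve); (3, Eve, Heidi); (3, Heidi, Eve); (3, Heidi, Heidi); (4, Ken, Ken); (4, Ken, Liam); (4, Liam, Ken); (4, Liam, Liam); (7, Xin, Xin); (8, Quinn, Quinn)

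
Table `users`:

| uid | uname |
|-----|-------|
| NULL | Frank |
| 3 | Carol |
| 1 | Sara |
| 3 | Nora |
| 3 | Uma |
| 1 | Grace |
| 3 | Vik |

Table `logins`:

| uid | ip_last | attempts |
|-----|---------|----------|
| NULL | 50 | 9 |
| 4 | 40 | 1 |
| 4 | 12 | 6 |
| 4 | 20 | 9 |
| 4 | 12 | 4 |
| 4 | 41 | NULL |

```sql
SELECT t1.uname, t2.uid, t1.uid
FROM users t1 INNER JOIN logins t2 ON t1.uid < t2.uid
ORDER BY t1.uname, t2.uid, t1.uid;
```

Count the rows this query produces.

30

INNER JOIN keeps only pairs where the ON condition holds.
Matching on t1.uid < t2.uid. A NULL in a compared column never satisfies the condition.
- uid=NULL: no matching t2 row, dropped.
- uid=3: 5 matching t2 row(s), so 5 row(s) emitted.
- uid=1: 5 matching t2 row(s), so 5 row(s) emitted.
- uid=3: 5 matching t2 row(s), so 5 row(s) emitted.
- uid=3: 5 matching t2 row(s), so 5 row(s) emitted.
- uid=1: 5 matching t2 row(s), so 5 row(s) emitted.
- uid=3: 5 matching t2 row(s), so 5 row(s) emitted.
Total: 30 rows.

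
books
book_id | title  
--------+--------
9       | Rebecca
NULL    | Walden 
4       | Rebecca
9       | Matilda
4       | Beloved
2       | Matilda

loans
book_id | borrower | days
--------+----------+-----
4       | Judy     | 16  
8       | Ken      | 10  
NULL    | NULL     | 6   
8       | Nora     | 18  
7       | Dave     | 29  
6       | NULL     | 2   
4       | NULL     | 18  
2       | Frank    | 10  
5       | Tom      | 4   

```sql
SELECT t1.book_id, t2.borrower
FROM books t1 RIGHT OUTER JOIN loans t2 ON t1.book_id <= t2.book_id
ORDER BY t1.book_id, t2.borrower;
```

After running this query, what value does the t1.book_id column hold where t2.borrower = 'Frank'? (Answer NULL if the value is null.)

2

RIGHT JOIN keeps every row from `loans`; unmatched rows get NULL for `books`'s columns.
Matching on t1.book_id <= t2.book_id. A NULL in a compared column never satisfies the condition.
- book_id=9: no matching t2 row.
- book_id=NULL: no matching t2 row.
- book_id=4: 7 matching t2 row(s), so 7 row(s) emitted.
- book_id=9: no matching t2 row.
- book_id=4: 7 matching t2 row(s), so 7 row(s) emitted.
- book_id=2: 8 matching t2 row(s), so 8 row(s) emitted.
- plus 1 unmatched t2 row(s), each kept with NULL t1 columns.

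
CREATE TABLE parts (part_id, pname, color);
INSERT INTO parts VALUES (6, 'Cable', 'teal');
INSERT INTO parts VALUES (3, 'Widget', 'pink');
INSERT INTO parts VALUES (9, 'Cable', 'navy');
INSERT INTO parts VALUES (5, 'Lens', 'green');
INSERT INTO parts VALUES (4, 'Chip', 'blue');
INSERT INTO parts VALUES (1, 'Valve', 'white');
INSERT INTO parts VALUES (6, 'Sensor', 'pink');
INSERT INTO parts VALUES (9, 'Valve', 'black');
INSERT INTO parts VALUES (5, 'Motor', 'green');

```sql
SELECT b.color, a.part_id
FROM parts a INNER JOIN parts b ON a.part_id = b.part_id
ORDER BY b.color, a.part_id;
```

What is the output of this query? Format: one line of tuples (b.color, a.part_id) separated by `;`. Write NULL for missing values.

(black, 9); (black, 9); (blue, 4); (green, 5); (green, 5); (green, 5); (green, 5); (navy, 9); (navy, 9); (pink, 3); (pink, 6); (pink, 6); (teal, 6); (teal, 6); (white, 1)

INNER JOIN keeps only pairs where the ON condition holds.
Matching on a.part_id = b.part_id.
- a[0] part_id=6 → 2 match(es) in b → 2 row(s).
- a[1] part_id=3 → 1 match(es) in b → 1 row(s).
- a[2] part_id=9 → 2 match(es) in b → 2 row(s).
- a[3] part_id=5 → 2 match(es) in b → 2 row(s).
- a[4] part_id=4 → 1 match(es) in b → 1 row(s).
- a[5] part_id=1 → 1 match(es) in b → 1 row(s).
- a[6] part_id=6 → 2 match(es) in b → 2 row(s).
- a[7] part_id=9 → 2 match(es) in b → 2 row(s).
- a[8] part_id=5 → 2 match(es) in b → 2 row(s).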